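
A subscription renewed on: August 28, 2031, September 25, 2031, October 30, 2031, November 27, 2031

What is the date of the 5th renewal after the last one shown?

All Thursdays; the gaps (28, 35, 28) vary with month length.
This is the last Thursday of each month.
Last Thursday of December 2031: December 25, 2031.
January 2032 ends with Thursday January 29, 2032.
February 2032 ends with Thursday February 26, 2032.
March 2032 ends with Thursday March 25, 2032.
Last Thursday of April 2032: April 29, 2032.

April 29, 2032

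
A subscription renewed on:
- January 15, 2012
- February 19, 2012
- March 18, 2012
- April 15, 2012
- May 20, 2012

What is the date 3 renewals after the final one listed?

These are Sundays at 28- or 35-day spacing (35, 28, 28, 35).
The pattern: 3rd Sunday of the month.
3rd Sunday of June 2012: June 17, 2012.
July 2012 — 3rd Sunday is July 15, 2012.
3rd Sunday of August 2012: August 19, 2012.

August 19, 2012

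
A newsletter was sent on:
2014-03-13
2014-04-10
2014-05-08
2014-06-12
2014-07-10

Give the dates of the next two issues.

2014-08-14, 2014-09-11

All dates are Thursdays, 28, 28, 35, 28 days apart.
Specifically, the 2nd Thursday of each month.
2nd Thursday of August 2014: 2014-08-14.
2nd Thursday of September 2014: 2014-09-11.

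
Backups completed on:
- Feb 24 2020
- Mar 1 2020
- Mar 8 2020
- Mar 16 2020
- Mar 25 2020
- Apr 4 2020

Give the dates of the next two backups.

Apr 15 2020, Apr 27 2020

The spacing grows by 1 each time: 6, 7, 8, 9, 10 days.
Next gap: 11 days. Apr 4 2020 + 11 days = Apr 15 2020.
Next gap: 12 days. Apr 15 2020 + 12 days = Apr 27 2020.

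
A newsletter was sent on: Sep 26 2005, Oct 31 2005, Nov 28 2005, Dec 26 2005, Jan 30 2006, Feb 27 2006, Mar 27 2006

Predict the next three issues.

Apr 24 2006, May 29 2006, Jun 26 2006

Every date is a Monday; gaps 35, 28, 28, 35, 28, 28 days.
Each is the last Monday of its month (at least one falls on the 29th or later, ruling out '4th Monday').
Last Monday of April 2006: Apr 24 2006.
Last Monday of May 2006: May 29 2006.
Last Monday of June 2006: Jun 26 2006.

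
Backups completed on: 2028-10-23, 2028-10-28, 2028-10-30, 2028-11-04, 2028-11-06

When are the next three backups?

Gaps: 5, 2, 5, 2 days — not constant, but cyclic with period 2.
The events fall on every Monday and Saturday.
Next Saturday: 2028-11-11.
Next Monday: 2028-11-13.
The following Saturday is 2028-11-18.

2028-11-11, 2028-11-13, 2028-11-18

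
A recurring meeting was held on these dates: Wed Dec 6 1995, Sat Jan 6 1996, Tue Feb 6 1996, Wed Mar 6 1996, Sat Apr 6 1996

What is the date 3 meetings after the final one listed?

Each date is the 6th; the gaps (31, 31, 29, 31) track the month lengths.
The rule is the 6th of each month.
Next: May 1996 → Mon May 6 1996.
Next: June 1996 → Thu Jun 6 1996.
July 1996: Sat Jul 6 1996.

Sat Jul 6 1996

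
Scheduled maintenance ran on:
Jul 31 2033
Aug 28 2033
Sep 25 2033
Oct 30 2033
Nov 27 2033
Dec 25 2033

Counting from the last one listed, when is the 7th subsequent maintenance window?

Jul 30 2034

All Sundays; the gaps (28, 28, 35, 28, 28) vary with month length.
This is the last Sunday of each month.
January 2034 ends with Sunday Jan 29 2034.
February 2034 ends with Sunday Feb 26 2034.
Last Sunday of March 2034: Mar 26 2034.
April 2034 ends with Sunday Apr 30 2034.
Last Sunday of May 2034: May 28 2034.
June 2034 ends with Sunday Jun 25 2034.
Last Sunday of July 2034: Jul 30 2034.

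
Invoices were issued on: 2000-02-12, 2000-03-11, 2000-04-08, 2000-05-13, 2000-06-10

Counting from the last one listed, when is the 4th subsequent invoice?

2000-10-14

Gaps: 28, 28, 35, 28 days — a mix of 28 and 35. Every date is a Saturday.
Each is the 2nd Saturday of its month.
2nd Saturday of July 2000: 2000-07-08.
2nd Saturday of August 2000: 2000-08-12.
2nd Saturday of September 2000: 2000-09-09.
October 2000 — 2nd Saturday is 2000-10-14.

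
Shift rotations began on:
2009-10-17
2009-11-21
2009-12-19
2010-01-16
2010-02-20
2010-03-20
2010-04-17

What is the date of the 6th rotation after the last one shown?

2010-10-16

Gaps: 35, 28, 28, 35, 28, 28 days — a mix of 28 and 35. Every date is a Saturday.
Each is the 3rd Saturday of its month.
3rd Saturday of May 2010: 2010-05-15.
3rd Saturday of June 2010: 2010-06-19.
3rd Saturday of July 2010: 2010-07-17.
3rd Saturday of August 2010: 2010-08-21.
3rd Saturday of September 2010: 2010-09-18.
October 2010 — 3rd Saturday is 2010-10-16.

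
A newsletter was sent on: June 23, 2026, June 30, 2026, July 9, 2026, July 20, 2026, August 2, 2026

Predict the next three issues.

Intervals are 7, 9, 11, 13 days — an arithmetic progression with common difference 2.
Next gap: 15 days. August 2, 2026 + 15 days = August 17, 2026.
Next gap: 17 days. August 17, 2026 + 17 days = September 3, 2026.
Next gap: 19 days. September 3, 2026 + 19 days = September 22, 2026.

August 17, 2026; September 3, 2026; September 22, 2026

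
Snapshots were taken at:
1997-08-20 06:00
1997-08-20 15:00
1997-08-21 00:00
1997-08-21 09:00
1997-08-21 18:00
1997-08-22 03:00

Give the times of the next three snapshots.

Gaps: 9, 9, 9, 9, 9 hours — each event is 9 hours after the previous one.
1997-08-22 03:00 + 9 h = 1997-08-22 12:00.
1997-08-22 12:00 + 9 h = 1997-08-22 21:00.
1997-08-22 21:00 + 9 h = 1997-08-23 06:00.

1997-08-22 12:00, 1997-08-22 21:00, 1997-08-23 06:00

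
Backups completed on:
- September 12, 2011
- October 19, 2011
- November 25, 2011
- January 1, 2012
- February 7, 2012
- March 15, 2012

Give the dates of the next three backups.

April 21, 2012; May 28, 2012; July 4, 2012

Gaps between consecutive events: 37, 37, 37, 37, 37 days — a constant 37-day interval.
March 15, 2012 + 37 days = April 21, 2012.
April 21, 2012 + 37 days = May 28, 2012.
May 28, 2012 + 37 days = July 4, 2012.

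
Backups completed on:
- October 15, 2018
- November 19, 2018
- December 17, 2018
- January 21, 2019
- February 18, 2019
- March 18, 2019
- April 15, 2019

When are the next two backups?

May 20, 2019; June 17, 2019

Gaps: 35, 28, 35, 28, 28, 28 days — a mix of 28 and 35. Every date is a Monday.
Each is the 3rd Monday of its month.
3rd Monday of May 2019: May 20, 2019.
June 2019 — 3rd Monday is June 17, 2019.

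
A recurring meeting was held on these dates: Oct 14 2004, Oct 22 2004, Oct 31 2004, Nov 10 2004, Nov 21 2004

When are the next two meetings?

Dec 3 2004, Dec 16 2004

Intervals are 8, 9, 10, 11 days — an arithmetic progression with common difference 1.
Next gap: 12 days. Nov 21 2004 + 12 days = Dec 3 2004.
Next gap: 13 days. Dec 3 2004 + 13 days = Dec 16 2004.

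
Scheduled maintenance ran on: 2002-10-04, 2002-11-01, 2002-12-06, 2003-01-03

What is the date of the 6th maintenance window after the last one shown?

2003-07-04

Gaps: 28, 35, 28 days — a mix of 28 and 35. Every date is a Friday.
Each is the 1st Friday of its month.
February 2003 — 1st Friday is 2003-02-07.
1st Friday of March 2003: 2003-03-07.
April 2003 — 1st Friday is 2003-04-04.
1st Friday of May 2003: 2003-05-02.
June 2003 — 1st Friday is 2003-06-06.
July 2003 — 1st Friday is 2003-07-04.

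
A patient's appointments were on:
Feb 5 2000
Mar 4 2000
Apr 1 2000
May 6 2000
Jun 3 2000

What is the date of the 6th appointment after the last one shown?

Gaps: 28, 28, 35, 28 days — a mix of 28 and 35. Every date is a Saturday.
Each is the 1st Saturday of its month.
July 2000 — 1st Saturday is Jul 1 2000.
1st Saturday of August 2000: Aug 5 2000.
1st Saturday of September 2000: Sep 2 2000.
1st Saturday of October 2000: Oct 7 2000.
November 2000 — 1st Saturday is Nov 4 2000.
1st Saturday of December 2000: Dec 2 2000.

Dec 2 2000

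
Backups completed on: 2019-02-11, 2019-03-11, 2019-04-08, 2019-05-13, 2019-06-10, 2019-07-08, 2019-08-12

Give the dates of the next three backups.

2019-09-09, 2019-10-14, 2019-11-11

These are Mondays at 28- or 35-day spacing (28, 28, 35, 28, 28, 35).
The pattern: 2nd Monday of the month.
September 2019 — 2nd Monday is 2019-09-09.
October 2019 — 2nd Monday is 2019-10-14.
2nd Monday of November 2019: 2019-11-11.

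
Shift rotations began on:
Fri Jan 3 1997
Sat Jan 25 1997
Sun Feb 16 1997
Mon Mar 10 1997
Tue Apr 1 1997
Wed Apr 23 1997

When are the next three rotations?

The spacing is 22, 22, 22, 22, 22 days — always 22 days.
Wed Apr 23 1997 + 22 days = Thu May 15 1997.
Thu May 15 1997 + 22 days = Fri Jun 6 1997.
Fri Jun 6 1997 + 22 days = Sat Jun 28 1997.

Thu May 15 1997, Fri Jun 6 1997, Sat Jun 28 1997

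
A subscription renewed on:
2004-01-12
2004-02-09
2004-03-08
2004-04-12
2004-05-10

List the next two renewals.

2004-06-14, 2004-07-12

Gaps: 28, 28, 35, 28 days — a mix of 28 and 35. Every date is a Monday.
Each is the 2nd Monday of its month.
2nd Monday of June 2004: 2004-06-14.
July 2004 — 2nd Monday is 2004-07-12.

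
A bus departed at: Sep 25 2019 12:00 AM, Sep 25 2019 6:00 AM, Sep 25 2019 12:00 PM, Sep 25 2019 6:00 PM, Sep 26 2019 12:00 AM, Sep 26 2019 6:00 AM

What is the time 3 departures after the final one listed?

The interval is a steady 6 hours (6, 6, 6, 6, 6).
Sep 26 2019 6:00 AM + 6 h = Sep 26 2019 12:00 PM.
Sep 26 2019 12:00 PM + 6 h = Sep 26 2019 6:00 PM.
Sep 26 2019 6:00 PM + 6 h = Sep 27 2019 12:00 AM.

Sep 27 2019 12:00 AM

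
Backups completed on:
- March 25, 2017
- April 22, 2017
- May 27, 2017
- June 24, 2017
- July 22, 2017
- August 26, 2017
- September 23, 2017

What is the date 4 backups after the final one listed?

January 27, 2018

These are Saturdays at 28- or 35-day spacing (28, 35, 28, 28, 35, 28).
The pattern: 4th Saturday of the month.
4th Saturday of October 2017: October 28, 2017.
4th Saturday of November 2017: November 25, 2017.
December 2017 — 4th Saturday is December 23, 2017.
4th Saturday of January 2018: January 27, 2018.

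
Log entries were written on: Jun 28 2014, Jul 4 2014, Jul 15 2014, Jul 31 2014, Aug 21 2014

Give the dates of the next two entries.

Sep 16 2014, Oct 17 2014

The spacing grows by 5 each time: 6, 11, 16, 21 days.
Next gap: 26 days. Aug 21 2014 + 26 days = Sep 16 2014.
Next gap: 31 days. Sep 16 2014 + 31 days = Oct 17 2014.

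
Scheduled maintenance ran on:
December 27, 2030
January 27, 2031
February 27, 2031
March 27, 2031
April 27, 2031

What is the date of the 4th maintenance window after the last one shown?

The day-of-month is always 27 (31, 31, 28, 31 days between events).
So this recurs on the 27th of each month.
Next: May 2031 → May 27, 2031.
June 2031: June 27, 2031.
Next: July 2031 → July 27, 2031.
August 2031: August 27, 2031.

August 27, 2031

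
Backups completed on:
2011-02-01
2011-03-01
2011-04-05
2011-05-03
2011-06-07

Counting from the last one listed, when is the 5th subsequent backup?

These are Tuesdays at 28- or 35-day spacing (28, 35, 28, 35).
The pattern: 1st Tuesday of the month.
1st Tuesday of July 2011: 2011-07-05.
August 2011 — 1st Tuesday is 2011-08-02.
September 2011 — 1st Tuesday is 2011-09-06.
October 2011 — 1st Tuesday is 2011-10-04.
1st Tuesday of November 2011: 2011-11-01.

2011-11-01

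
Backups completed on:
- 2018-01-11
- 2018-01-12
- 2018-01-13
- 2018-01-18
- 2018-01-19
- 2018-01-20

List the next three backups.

Every event lands on a Thursday or Friday or Saturday (gaps cycle 1, 1, 5, 1, 1).
So the schedule is: every Thursday, Friday and Saturday.
The following Thursday is 2018-01-25.
The following Friday is 2018-01-26.
The following Saturday is 2018-01-27.

2018-01-25, 2018-01-26, 2018-01-27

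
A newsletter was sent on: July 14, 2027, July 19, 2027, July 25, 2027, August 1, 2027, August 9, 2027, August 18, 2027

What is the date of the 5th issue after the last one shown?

October 17, 2027

Intervals are 5, 6, 7, 8, 9 days — an arithmetic progression with common difference 1.
Next gap: 10 days. August 18, 2027 + 10 days = August 28, 2027.
Next gap: 11 days. August 28, 2027 + 11 days = September 8, 2027.
Next gap: 12 days. September 8, 2027 + 12 days = September 20, 2027.
Next gap: 13 days. September 20, 2027 + 13 days = October 3, 2027.
Next gap: 14 days. October 3, 2027 + 14 days = October 17, 2027.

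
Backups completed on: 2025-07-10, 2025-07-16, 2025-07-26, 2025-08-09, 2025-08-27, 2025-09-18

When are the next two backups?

2025-10-14, 2025-11-13

The spacing grows by 4 each time: 6, 10, 14, 18, 22 days.
Next gap: 26 days. 2025-09-18 + 26 days = 2025-10-14.
Next gap: 30 days. 2025-10-14 + 30 days = 2025-11-13.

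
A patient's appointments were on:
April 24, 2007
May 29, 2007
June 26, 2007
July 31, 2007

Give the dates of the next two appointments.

August 28, 2007; September 25, 2007

Every date is a Tuesday; gaps 35, 28, 35 days.
Each is the last Tuesday of its month (at least one falls on the 29th or later, ruling out '4th Tuesday').
Last Tuesday of August 2007: August 28, 2007.
Last Tuesday of September 2007: September 25, 2007.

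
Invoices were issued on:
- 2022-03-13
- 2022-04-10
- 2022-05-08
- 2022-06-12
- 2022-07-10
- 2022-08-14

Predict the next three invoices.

2022-09-11, 2022-10-09, 2022-11-13

These are Sundays at 28- or 35-day spacing (28, 28, 35, 28, 35).
The pattern: 2nd Sunday of the month.
September 2022 — 2nd Sunday is 2022-09-11.
October 2022 — 2nd Sunday is 2022-10-09.
November 2022 — 2nd Sunday is 2022-11-13.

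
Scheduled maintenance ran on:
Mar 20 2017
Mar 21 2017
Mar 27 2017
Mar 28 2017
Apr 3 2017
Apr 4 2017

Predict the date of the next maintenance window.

The gap pattern 1, 6, 1, 6, 1 repeats every 2 events.
These are the Mondays and Tuesdays of each week.
The following Monday is Apr 10 2017.

Apr 10 2017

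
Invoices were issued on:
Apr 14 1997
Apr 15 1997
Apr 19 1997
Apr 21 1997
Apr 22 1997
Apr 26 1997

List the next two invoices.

The gap pattern 1, 4, 2, 1, 4 repeats every 3 events.
These are the Mondays, Tuesdays and Saturdays of each week.
Next Monday: Apr 28 1997.
Next Tuesday: Apr 29 1997.

Apr 28 1997, Apr 29 1997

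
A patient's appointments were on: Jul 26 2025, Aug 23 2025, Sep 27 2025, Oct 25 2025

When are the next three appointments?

These are Saturdays at 28- or 35-day spacing (28, 35, 28).
The pattern: 4th Saturday of the month.
4th Saturday of November 2025: Nov 22 2025.
December 2025 — 4th Saturday is Dec 27 2025.
January 2026 — 4th Saturday is Jan 24 2026.

Nov 22 2025, Dec 27 2025, Jan 24 2026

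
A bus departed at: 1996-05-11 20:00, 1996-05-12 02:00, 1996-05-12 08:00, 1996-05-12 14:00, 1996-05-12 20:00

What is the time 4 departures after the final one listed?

Spacing: 6, 6, 6, 6 h — constant 6 h.
1996-05-12 20:00 + 6 h = 1996-05-13 02:00.
1996-05-13 02:00 + 6 h = 1996-05-13 08:00.
1996-05-13 08:00 + 6 h = 1996-05-13 14:00.
1996-05-13 14:00 + 6 h = 1996-05-13 20:00.

1996-05-13 20:00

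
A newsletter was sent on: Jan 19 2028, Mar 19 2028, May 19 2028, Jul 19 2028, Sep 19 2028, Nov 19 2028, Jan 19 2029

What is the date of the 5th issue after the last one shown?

Gaps: 60, 61, 61, 62, 61, 61 days — not constant. Every event is on the 19th of the month.
Pattern: the 19th of every 2 months.
March 2029: Mar 19 2029.
Next: May 2029 → May 19 2029.
Next: July 2029 → Jul 19 2029.
September 2029: Sep 19 2029.
Next: November 2029 → Nov 19 2029.

Nov 19 2029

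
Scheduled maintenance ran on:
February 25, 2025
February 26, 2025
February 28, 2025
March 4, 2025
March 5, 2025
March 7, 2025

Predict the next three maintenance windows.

March 11, 2025; March 12, 2025; March 14, 2025

Gaps: 1, 2, 4, 1, 2 days — not constant, but cyclic with period 3.
The events fall on every Tuesday, Wednesday and Friday.
Next Tuesday: March 11, 2025.
The following Wednesday is March 12, 2025.
Next Friday: March 14, 2025.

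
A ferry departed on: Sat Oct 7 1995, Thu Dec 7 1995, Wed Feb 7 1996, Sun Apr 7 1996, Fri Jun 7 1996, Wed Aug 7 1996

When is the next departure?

Mon Oct 7 1996

The day-of-month is always 7 (61, 62, 60, 61, 61 days between events).
So this recurs on the 7th of every 2 months.
Next: October 1996 → Mon Oct 7 1996.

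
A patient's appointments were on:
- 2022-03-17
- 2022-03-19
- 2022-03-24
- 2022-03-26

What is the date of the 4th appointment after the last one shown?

Every event lands on a Thursday or Saturday (gaps cycle 2, 5, 2).
So the schedule is: every Thursday and Saturday.
Next Thursday: 2022-03-31.
Next Saturday: 2022-04-02.
The following Thursday is 2022-04-07.
Next Saturday: 2022-04-09.

2022-04-09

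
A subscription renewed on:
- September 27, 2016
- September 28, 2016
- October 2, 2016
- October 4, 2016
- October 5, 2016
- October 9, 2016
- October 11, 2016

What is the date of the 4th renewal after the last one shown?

October 19, 2016

Every event lands on a Tuesday or Wednesday or Sunday (gaps cycle 1, 4, 2, 1, 4, 2).
So the schedule is: every Tuesday, Wednesday and Sunday.
Next Wednesday: October 12, 2016.
Next Sunday: October 16, 2016.
Next Tuesday: October 18, 2016.
The following Wednesday is October 19, 2016.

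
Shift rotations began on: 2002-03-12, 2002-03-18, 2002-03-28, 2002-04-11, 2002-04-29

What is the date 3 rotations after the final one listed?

Intervals are 6, 10, 14, 18 days — an arithmetic progression with common difference 4.
Next gap: 22 days. 2002-04-29 + 22 days = 2002-05-21.
Next gap: 26 days. 2002-05-21 + 26 days = 2002-06-16.
Next gap: 30 days. 2002-06-16 + 30 days = 2002-07-16.

2002-07-16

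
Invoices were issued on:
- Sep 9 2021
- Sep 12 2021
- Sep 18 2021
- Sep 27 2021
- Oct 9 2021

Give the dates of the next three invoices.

Oct 24 2021, Nov 11 2021, Dec 2 2021

The spacing grows by 3 each time: 3, 6, 9, 12 days.
Next gap: 15 days. Oct 9 2021 + 15 days = Oct 24 2021.
Next gap: 18 days. Oct 24 2021 + 18 days = Nov 11 2021.
Next gap: 21 days. Nov 11 2021 + 21 days = Dec 2 2021.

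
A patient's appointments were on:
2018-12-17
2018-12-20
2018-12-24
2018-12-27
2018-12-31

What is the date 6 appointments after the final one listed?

2019-01-21

The gap pattern 3, 4, 3, 4 repeats every 2 events.
These are the Mondays and Thursdays of each week.
The following Thursday is 2019-01-03.
Next Monday: 2019-01-07.
Next Thursday: 2019-01-10.
The following Monday is 2019-01-14.
The following Thursday is 2019-01-17.
The following Monday is 2019-01-21.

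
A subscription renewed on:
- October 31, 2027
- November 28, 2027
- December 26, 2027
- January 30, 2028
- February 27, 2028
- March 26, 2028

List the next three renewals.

April 30, 2028; May 28, 2028; June 25, 2028

All Sundays; the gaps (28, 28, 35, 28, 28) vary with month length.
This is the last Sunday of each month.
April 2028 ends with Sunday April 30, 2028.
May 2028 ends with Sunday May 28, 2028.
Last Sunday of June 2028: June 25, 2028.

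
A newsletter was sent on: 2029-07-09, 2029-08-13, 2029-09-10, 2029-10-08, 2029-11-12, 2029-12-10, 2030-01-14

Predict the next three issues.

2030-02-11, 2030-03-11, 2030-04-08

These are Mondays at 28- or 35-day spacing (35, 28, 28, 35, 28, 35).
The pattern: 2nd Monday of the month.
February 2030 — 2nd Monday is 2030-02-11.
2nd Monday of March 2030: 2030-03-11.
April 2030 — 2nd Monday is 2030-04-08.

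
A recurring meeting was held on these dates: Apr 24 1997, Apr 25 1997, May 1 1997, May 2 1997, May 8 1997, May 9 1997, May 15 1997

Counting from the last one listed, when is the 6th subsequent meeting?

Jun 5 1997

Gaps: 1, 6, 1, 6, 1, 6 days — not constant, but cyclic with period 2.
The events fall on every Thursday and Friday.
Next Friday: May 16 1997.
Next Thursday: May 22 1997.
The following Friday is May 23 1997.
The following Thursday is May 29 1997.
Next Friday: May 30 1997.
The following Thursday is Jun 5 1997.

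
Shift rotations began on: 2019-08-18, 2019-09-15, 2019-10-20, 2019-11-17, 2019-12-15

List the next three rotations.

2020-01-19, 2020-02-16, 2020-03-15

All dates are Sundays, 28, 35, 28, 28 days apart.
Specifically, the 3rd Sunday of each month.
January 2020 — 3rd Sunday is 2020-01-19.
February 2020 — 3rd Sunday is 2020-02-16.
3rd Sunday of March 2020: 2020-03-15.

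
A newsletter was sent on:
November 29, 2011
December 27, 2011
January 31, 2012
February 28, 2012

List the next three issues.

March 27, 2012; April 24, 2012; May 29, 2012

All Tuesdays; the gaps (28, 35, 28) vary with month length.
This is the last Tuesday of each month.
Last Tuesday of March 2012: March 27, 2012.
Last Tuesday of April 2012: April 24, 2012.
Last Tuesday of May 2012: May 29, 2012.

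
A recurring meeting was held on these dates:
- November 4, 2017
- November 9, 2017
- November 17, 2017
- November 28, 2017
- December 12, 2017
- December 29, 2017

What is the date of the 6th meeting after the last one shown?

The spacing grows by 3 each time: 5, 8, 11, 14, 17 days.
Next gap: 20 days. December 29, 2017 + 20 days = January 18, 2018.
Next gap: 23 days. January 18, 2018 + 23 days = February 10, 2018.
Next gap: 26 days. February 10, 2018 + 26 days = March 8, 2018.
Next gap: 29 days. March 8, 2018 + 29 days = April 6, 2018.
Next gap: 32 days. April 6, 2018 + 32 days = May 8, 2018.
Next gap: 35 days. May 8, 2018 + 35 days = June 12, 2018.

June 12, 2018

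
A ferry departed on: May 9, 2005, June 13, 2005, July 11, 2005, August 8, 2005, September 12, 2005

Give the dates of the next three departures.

All dates are Mondays, 35, 28, 28, 35 days apart.
Specifically, the 2nd Monday of each month.
2nd Monday of October 2005: October 10, 2005.
2nd Monday of November 2005: November 14, 2005.
2nd Monday of December 2005: December 12, 2005.

October 10, 2005; November 14, 2005; December 12, 2005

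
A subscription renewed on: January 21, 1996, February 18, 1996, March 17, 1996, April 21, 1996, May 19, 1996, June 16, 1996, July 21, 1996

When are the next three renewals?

These are Sundays at 28- or 35-day spacing (28, 28, 35, 28, 28, 35).
The pattern: 3rd Sunday of the month.
August 1996 — 3rd Sunday is August 18, 1996.
3rd Sunday of September 1996: September 15, 1996.
October 1996 — 3rd Sunday is October 20, 1996.

August 18, 1996; September 15, 1996; October 20, 1996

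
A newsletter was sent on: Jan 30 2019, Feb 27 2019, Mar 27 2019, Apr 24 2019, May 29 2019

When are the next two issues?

These are Wednesdays with 28, 28, 28, 35-day gaps.
Each is the final Wednesday of its month — Jan 30 2019 is past the 28th, so '4th Wednesday' doesn't fit.
Last Wednesday of June 2019: Jun 26 2019.
Last Wednesday of July 2019: Jul 31 2019.

Jun 26 2019, Jul 31 2019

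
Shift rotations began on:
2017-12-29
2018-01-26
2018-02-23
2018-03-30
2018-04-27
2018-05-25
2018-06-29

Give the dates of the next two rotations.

All Fridays; the gaps (28, 28, 35, 28, 28, 35) vary with month length.
This is the last Friday of each month.
July 2018 ends with Friday 2018-07-27.
August 2018 ends with Friday 2018-08-31.

2018-07-27, 2018-08-31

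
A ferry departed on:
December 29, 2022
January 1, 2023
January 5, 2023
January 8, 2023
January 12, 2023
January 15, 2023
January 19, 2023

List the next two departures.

Every event lands on a Thursday or Sunday (gaps cycle 3, 4, 3, 4, 3, 4).
So the schedule is: every Thursday and Sunday.
The following Sunday is January 22, 2023.
Next Thursday: January 26, 2023.

January 22, 2023; January 26, 2023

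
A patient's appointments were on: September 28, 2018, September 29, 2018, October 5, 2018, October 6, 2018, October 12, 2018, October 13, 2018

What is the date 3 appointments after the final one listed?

Every event lands on a Friday or Saturday (gaps cycle 1, 6, 1, 6, 1).
So the schedule is: every Friday and Saturday.
Next Friday: October 19, 2018.
The following Saturday is October 20, 2018.
Next Friday: October 26, 2018.

October 26, 2018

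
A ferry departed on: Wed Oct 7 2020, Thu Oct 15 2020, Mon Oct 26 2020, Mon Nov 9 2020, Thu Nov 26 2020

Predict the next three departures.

Wed Dec 16 2020, Fri Jan 8 2021, Wed Feb 3 2021

The spacing grows by 3 each time: 8, 11, 14, 17 days.
Next gap: 20 days. Thu Nov 26 2020 + 20 days = Wed Dec 16 2020.
Next gap: 23 days. Wed Dec 16 2020 + 23 days = Fri Jan 8 2021.
Next gap: 26 days. Fri Jan 8 2021 + 26 days = Wed Feb 3 2021.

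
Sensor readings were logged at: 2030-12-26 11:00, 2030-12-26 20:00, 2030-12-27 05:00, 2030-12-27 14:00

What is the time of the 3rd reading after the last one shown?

Gaps: 9, 9, 9 hours — each event is 9 hours after the previous one.
2030-12-27 14:00 + 9 h = 2030-12-27 23:00.
2030-12-27 23:00 + 9 h = 2030-12-28 08:00.
2030-12-28 08:00 + 9 h = 2030-12-28 17:00.

2030-12-28 17:00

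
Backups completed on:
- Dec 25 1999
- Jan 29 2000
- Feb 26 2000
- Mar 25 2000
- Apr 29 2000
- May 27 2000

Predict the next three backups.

These are Saturdays with 35, 28, 28, 35, 28-day gaps.
Each is the final Saturday of its month — Jan 29 2000 is past the 28th, so '4th Saturday' doesn't fit.
June 2000 ends with Saturday Jun 24 2000.
Last Saturday of July 2000: Jul 29 2000.
Last Saturday of August 2000: Aug 26 2000.

Jun 24 2000, Jul 29 2000, Aug 26 2000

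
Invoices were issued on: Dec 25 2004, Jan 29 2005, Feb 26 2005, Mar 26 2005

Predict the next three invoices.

These are Saturdays with 35, 28, 28-day gaps.
Each is the final Saturday of its month — Jan 29 2005 is past the 28th, so '4th Saturday' doesn't fit.
April 2005 ends with Saturday Apr 30 2005.
Last Saturday of May 2005: May 28 2005.
June 2005 ends with Saturday Jun 25 2005.

Apr 30 2005, May 28 2005, Jun 25 2005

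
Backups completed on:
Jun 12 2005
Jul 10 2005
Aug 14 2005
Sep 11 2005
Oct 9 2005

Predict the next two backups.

Gaps: 28, 35, 28, 28 days — a mix of 28 and 35. Every date is a Sunday.
Each is the 2nd Sunday of its month.
November 2005 — 2nd Sunday is Nov 13 2005.
December 2005 — 2nd Sunday is Dec 11 2005.

Nov 13 2005, Dec 11 2005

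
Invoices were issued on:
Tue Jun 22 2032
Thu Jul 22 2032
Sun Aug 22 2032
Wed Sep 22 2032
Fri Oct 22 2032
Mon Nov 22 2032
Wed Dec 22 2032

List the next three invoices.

Sat Jan 22 2033, Tue Feb 22 2033, Tue Mar 22 2033

Each date is the 22nd; the gaps (30, 31, 31, 30, 31, 30) track the month lengths.
The rule is the 22nd of each month.
January 2033: Sat Jan 22 2033.
February 2033: Tue Feb 22 2033.
March 2033: Tue Mar 22 2033.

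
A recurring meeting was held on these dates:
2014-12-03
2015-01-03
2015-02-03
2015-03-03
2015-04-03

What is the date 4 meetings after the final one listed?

Gaps: 31, 31, 28, 31 days — not constant. Every event is on the 3rd of the month.
Pattern: the 3rd of each month.
Next: May 2015 → 2015-05-03.
June 2015: 2015-06-03.
July 2015: 2015-07-03.
Next: August 2015 → 2015-08-03.

2015-08-03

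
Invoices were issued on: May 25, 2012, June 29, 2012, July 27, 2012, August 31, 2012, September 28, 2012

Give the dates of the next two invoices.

These are Fridays with 35, 28, 35, 28-day gaps.
Each is the final Friday of its month — June 29, 2012 is past the 28th, so '4th Friday' doesn't fit.
Last Friday of October 2012: October 26, 2012.
November 2012 ends with Friday November 30, 2012.

October 26, 2012; November 30, 2012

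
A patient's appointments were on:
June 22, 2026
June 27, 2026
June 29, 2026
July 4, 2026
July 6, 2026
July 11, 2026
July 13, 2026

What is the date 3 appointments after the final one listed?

Gaps: 5, 2, 5, 2, 5, 2 days — not constant, but cyclic with period 2.
The events fall on every Monday and Saturday.
Next Saturday: July 18, 2026.
The following Monday is July 20, 2026.
Next Saturday: July 25, 2026.

July 25, 2026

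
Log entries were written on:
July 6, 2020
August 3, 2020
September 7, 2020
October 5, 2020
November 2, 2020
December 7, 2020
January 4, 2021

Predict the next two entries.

February 1, 2021; March 1, 2021

These are Mondays at 28- or 35-day spacing (28, 35, 28, 28, 35, 28).
The pattern: 1st Monday of the month.
February 2021 — 1st Monday is February 1, 2021.
1st Monday of March 2021: March 1, 2021.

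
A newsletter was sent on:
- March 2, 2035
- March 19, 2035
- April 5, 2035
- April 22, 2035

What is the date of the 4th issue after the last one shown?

June 29, 2035

Every event comes 17 days after the last (17, 17, 17).
April 22, 2035 + 17 days = May 9, 2035.
May 9, 2035 + 17 days = May 26, 2035.
May 26, 2035 + 17 days = June 12, 2035.
June 12, 2035 + 17 days = June 29, 2035.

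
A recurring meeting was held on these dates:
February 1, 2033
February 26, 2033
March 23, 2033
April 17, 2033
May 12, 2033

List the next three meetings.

June 6, 2033; July 1, 2033; July 26, 2033

Every event comes 25 days after the last (25, 25, 25, 25).
May 12, 2033 + 25 days = June 6, 2033.
June 6, 2033 + 25 days = July 1, 2033.
July 1, 2033 + 25 days = July 26, 2033.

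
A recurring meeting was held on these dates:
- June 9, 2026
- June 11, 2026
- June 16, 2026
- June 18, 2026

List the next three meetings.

June 23, 2026; June 25, 2026; June 30, 2026

Every event lands on a Tuesday or Thursday (gaps cycle 2, 5, 2).
So the schedule is: every Tuesday and Thursday.
The following Tuesday is June 23, 2026.
The following Thursday is June 25, 2026.
Next Tuesday: June 30, 2026.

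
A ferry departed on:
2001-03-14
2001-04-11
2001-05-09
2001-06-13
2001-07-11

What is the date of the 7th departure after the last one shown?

These are Wednesdays at 28- or 35-day spacing (28, 28, 35, 28).
The pattern: 2nd Wednesday of the month.
August 2001 — 2nd Wednesday is 2001-08-08.
2nd Wednesday of September 2001: 2001-09-12.
October 2001 — 2nd Wednesday is 2001-10-10.
2nd Wednesday of November 2001: 2001-11-14.
2nd Wednesday of December 2001: 2001-12-12.
2nd Wednesday of January 2002: 2002-01-09.
2nd Wednesday of February 2002: 2002-02-13.

2002-02-13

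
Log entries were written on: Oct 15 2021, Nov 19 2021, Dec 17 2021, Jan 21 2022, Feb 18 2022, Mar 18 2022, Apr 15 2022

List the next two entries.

May 20 2022, Jun 17 2022

These are Fridays at 28- or 35-day spacing (35, 28, 35, 28, 28, 28).
The pattern: 3rd Friday of the month.
May 2022 — 3rd Friday is May 20 2022.
3rd Friday of June 2022: Jun 17 2022.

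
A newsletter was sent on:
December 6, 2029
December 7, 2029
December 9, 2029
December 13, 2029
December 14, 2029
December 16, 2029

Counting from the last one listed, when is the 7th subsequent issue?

January 3, 2030

Gaps: 1, 2, 4, 1, 2 days — not constant, but cyclic with period 3.
The events fall on every Thursday, Friday and Sunday.
The following Thursday is December 20, 2029.
Next Friday: December 21, 2029.
Next Sunday: December 23, 2029.
The following Thursday is December 27, 2029.
Next Friday: December 28, 2029.
Next Sunday: December 30, 2029.
The following Thursday is January 3, 2030.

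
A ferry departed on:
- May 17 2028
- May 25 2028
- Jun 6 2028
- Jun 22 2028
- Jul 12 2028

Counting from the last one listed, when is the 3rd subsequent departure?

Oct 4 2028

Gaps: 8, 12, 16, 20 days — each gap is 4 larger than the previous one.
Next gap: 24 days. Jul 12 2028 + 24 days = Aug 5 2028.
Next gap: 28 days. Aug 5 2028 + 28 days = Sep 2 2028.
Next gap: 32 days. Sep 2 2028 + 32 days = Oct 4 2028.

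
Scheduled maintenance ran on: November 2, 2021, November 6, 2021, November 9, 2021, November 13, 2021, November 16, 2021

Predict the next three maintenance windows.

The gap pattern 4, 3, 4, 3 repeats every 2 events.
These are the Tuesdays and Saturdays of each week.
Next Saturday: November 20, 2021.
The following Tuesday is November 23, 2021.
Next Saturday: November 27, 2021.

November 20, 2021; November 23, 2021; November 27, 2021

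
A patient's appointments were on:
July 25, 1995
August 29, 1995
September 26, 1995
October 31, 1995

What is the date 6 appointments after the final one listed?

All Tuesdays; the gaps (35, 28, 35) vary with month length.
This is the last Tuesday of each month.
November 1995 ends with Tuesday November 28, 1995.
Last Tuesday of December 1995: December 26, 1995.
Last Tuesday of January 1996: January 30, 1996.
February 1996 ends with Tuesday February 27, 1996.
March 1996 ends with Tuesday March 26, 1996.
Last Tuesday of April 1996: April 30, 1996.

April 30, 1996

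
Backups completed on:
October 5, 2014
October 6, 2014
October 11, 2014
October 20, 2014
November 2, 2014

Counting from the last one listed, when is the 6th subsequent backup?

Gaps: 1, 5, 9, 13 days — each gap is 4 larger than the previous one.
Next gap: 17 days. November 2, 2014 + 17 days = November 19, 2014.
Next gap: 21 days. November 19, 2014 + 21 days = December 10, 2014.
Next gap: 25 days. December 10, 2014 + 25 days = January 4, 2015.
Next gap: 29 days. January 4, 2015 + 29 days = February 2, 2015.
Next gap: 33 days. February 2, 2015 + 33 days = March 7, 2015.
Next gap: 37 days. March 7, 2015 + 37 days = April 13, 2015.

April 13, 2015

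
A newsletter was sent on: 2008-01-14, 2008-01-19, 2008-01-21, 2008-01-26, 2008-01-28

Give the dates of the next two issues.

Gaps: 5, 2, 5, 2 days — not constant, but cyclic with period 2.
The events fall on every Monday and Saturday.
The following Saturday is 2008-02-02.
Next Monday: 2008-02-04.

2008-02-02, 2008-02-04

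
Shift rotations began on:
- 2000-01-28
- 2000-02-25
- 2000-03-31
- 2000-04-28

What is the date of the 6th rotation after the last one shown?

Every date is a Friday; gaps 28, 35, 28 days.
Each is the last Friday of its month (at least one falls on the 29th or later, ruling out '4th Friday').
May 2000 ends with Friday 2000-05-26.
June 2000 ends with Friday 2000-06-30.
Last Friday of July 2000: 2000-07-28.
August 2000 ends with Friday 2000-08-25.
September 2000 ends with Friday 2000-09-29.
October 2000 ends with Friday 2000-10-27.

2000-10-27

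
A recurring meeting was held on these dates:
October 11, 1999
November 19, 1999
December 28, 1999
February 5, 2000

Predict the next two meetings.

March 15, 2000; April 23, 2000

Gaps between consecutive events: 39, 39, 39 days — a constant 39-day interval.
February 5, 2000 + 39 days = March 15, 2000.
March 15, 2000 + 39 days = April 23, 2000.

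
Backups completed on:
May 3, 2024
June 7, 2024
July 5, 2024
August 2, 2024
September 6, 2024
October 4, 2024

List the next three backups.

Gaps: 35, 28, 28, 35, 28 days — a mix of 28 and 35. Every date is a Friday.
Each is the 1st Friday of its month.
November 2024 — 1st Friday is November 1, 2024.
1st Friday of December 2024: December 6, 2024.
January 2025 — 1st Friday is January 3, 2025.

November 1, 2024; December 6, 2024; January 3, 2025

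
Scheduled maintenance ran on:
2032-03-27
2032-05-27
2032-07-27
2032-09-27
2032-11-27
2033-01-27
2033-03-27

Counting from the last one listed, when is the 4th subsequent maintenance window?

Each date is the 27th; the gaps (61, 61, 62, 61, 61, 59) track the month lengths.
The rule is the 27th of every 2 months.
Next: May 2033 → 2033-05-27.
Next: July 2033 → 2033-07-27.
September 2033: 2033-09-27.
November 2033: 2033-11-27.

2033-11-27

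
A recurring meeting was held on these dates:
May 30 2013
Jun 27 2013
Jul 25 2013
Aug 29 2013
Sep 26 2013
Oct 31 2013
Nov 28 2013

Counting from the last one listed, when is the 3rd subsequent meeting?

Feb 27 2014

Every date is a Thursday; gaps 28, 28, 35, 28, 35, 28 days.
Each is the last Thursday of its month (at least one falls on the 29th or later, ruling out '4th Thursday').
Last Thursday of December 2013: Dec 26 2013.
January 2014 ends with Thursday Jan 30 2014.
February 2014 ends with Thursday Feb 27 2014.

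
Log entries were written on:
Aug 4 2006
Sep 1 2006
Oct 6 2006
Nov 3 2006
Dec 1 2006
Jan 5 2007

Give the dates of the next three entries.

All dates are Fridays, 28, 35, 28, 28, 35 days apart.
Specifically, the 1st Friday of each month.
February 2007 — 1st Friday is Feb 2 2007.
March 2007 — 1st Friday is Mar 2 2007.
April 2007 — 1st Friday is Apr 6 2007.

Feb 2 2007, Mar 2 2007, Apr 6 2007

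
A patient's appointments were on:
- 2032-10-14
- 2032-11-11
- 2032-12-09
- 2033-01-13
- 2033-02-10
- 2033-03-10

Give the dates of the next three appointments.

2033-04-14, 2033-05-12, 2033-06-09

These are Thursdays at 28- or 35-day spacing (28, 28, 35, 28, 28).
The pattern: 2nd Thursday of the month.
2nd Thursday of April 2033: 2033-04-14.
2nd Thursday of May 2033: 2033-05-12.
June 2033 — 2nd Thursday is 2033-06-09.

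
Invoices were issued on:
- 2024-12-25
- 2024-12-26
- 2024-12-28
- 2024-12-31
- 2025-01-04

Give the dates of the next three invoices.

Gaps: 1, 2, 3, 4 days — each gap is 1 larger than the previous one.
Next gap: 5 days. 2025-01-04 + 5 days = 2025-01-09.
Next gap: 6 days. 2025-01-09 + 6 days = 2025-01-15.
Next gap: 7 days. 2025-01-15 + 7 days = 2025-01-22.

2025-01-09, 2025-01-15, 2025-01-22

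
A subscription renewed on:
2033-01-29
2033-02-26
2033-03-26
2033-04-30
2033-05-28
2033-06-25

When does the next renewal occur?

2033-07-30

Every date is a Saturday; gaps 28, 28, 35, 28, 28 days.
Each is the last Saturday of its month (at least one falls on the 29th or later, ruling out '4th Saturday').
July 2033 ends with Saturday 2033-07-30.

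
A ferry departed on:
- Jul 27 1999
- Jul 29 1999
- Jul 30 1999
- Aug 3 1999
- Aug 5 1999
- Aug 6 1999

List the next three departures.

Every event lands on a Tuesday or Thursday or Friday (gaps cycle 2, 1, 4, 2, 1).
So the schedule is: every Tuesday, Thursday and Friday.
The following Tuesday is Aug 10 1999.
Next Thursday: Aug 12 1999.
Next Friday: Aug 13 1999.

Aug 10 1999, Aug 12 1999, Aug 13 1999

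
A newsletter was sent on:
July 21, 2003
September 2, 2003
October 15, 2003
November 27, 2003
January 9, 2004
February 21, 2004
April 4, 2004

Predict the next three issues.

May 17, 2004; June 29, 2004; August 11, 2004

The spacing is 43, 43, 43, 43, 43, 43 days — always 43 days.
April 4, 2004 + 43 days = May 17, 2004.
May 17, 2004 + 43 days = June 29, 2004.
June 29, 2004 + 43 days = August 11, 2004.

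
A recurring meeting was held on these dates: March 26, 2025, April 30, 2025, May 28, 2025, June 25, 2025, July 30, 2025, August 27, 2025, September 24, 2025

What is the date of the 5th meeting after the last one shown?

Every date is a Wednesday; gaps 35, 28, 28, 35, 28, 28 days.
Each is the last Wednesday of its month (at least one falls on the 29th or later, ruling out '4th Wednesday').
Last Wednesday of October 2025: October 29, 2025.
November 2025 ends with Wednesday November 26, 2025.
Last Wednesday of December 2025: December 31, 2025.
January 2026 ends with Wednesday January 28, 2026.
Last Wednesday of February 2026: February 25, 2026.

February 25, 2026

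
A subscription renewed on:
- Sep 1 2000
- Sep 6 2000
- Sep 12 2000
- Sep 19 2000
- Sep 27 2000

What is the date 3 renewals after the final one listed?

Intervals are 5, 6, 7, 8 days — an arithmetic progression with common difference 1.
Next gap: 9 days. Sep 27 2000 + 9 days = Oct 6 2000.
Next gap: 10 days. Oct 6 2000 + 10 days = Oct 16 2000.
Next gap: 11 days. Oct 16 2000 + 11 days = Oct 27 2000.

Oct 27 2000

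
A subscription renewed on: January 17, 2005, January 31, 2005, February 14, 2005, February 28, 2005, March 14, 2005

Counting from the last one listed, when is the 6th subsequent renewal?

The spacing is 14, 14, 14, 14 days — always 14 days.
March 14, 2005 + 14 days = March 28, 2005.
March 28, 2005 + 14 days = April 11, 2005.
April 11, 2005 + 14 days = April 25, 2005.
April 25, 2005 + 14 days = May 9, 2005.
May 9, 2005 + 14 days = May 23, 2005.
May 23, 2005 + 14 days = June 6, 2005.

June 6, 2005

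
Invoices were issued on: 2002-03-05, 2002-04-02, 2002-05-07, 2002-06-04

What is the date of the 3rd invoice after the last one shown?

2002-09-03

These are Tuesdays at 28- or 35-day spacing (28, 35, 28).
The pattern: 1st Tuesday of the month.
1st Tuesday of July 2002: 2002-07-02.
1st Tuesday of August 2002: 2002-08-06.
1st Tuesday of September 2002: 2002-09-03.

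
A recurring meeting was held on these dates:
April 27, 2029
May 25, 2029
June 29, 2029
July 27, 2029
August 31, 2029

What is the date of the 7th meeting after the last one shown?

All Fridays; the gaps (28, 35, 28, 35) vary with month length.
This is the last Friday of each month.
Last Friday of September 2029: September 28, 2029.
Last Friday of October 2029: October 26, 2029.
Last Friday of November 2029: November 30, 2029.
Last Friday of December 2029: December 28, 2029.
Last Friday of January 2030: January 25, 2030.
Last Friday of February 2030: February 22, 2030.
Last Friday of March 2030: March 29, 2030.

March 29, 2030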